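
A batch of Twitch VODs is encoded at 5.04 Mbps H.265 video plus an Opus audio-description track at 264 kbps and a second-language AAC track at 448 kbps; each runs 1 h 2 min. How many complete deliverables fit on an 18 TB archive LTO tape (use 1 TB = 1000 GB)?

1 h 2 min = 62 min = 3720 s
Audio total: 264 + 448 = 712 kbps = 0.712 Mbps.
Total bitrate: 5.752 Mbps.
Per item: 5.752 Mbps × 3720 s = 21,397 Mb = 2,675 MB.
Capacity: 18 TB = 144,000,000 Mb; 6729.78 items → 6729 complete.

6729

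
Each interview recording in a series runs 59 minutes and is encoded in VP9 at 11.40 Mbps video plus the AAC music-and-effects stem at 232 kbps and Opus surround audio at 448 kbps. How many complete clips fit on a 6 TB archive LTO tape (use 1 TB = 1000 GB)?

59 min = 3540 s
Audio total: 232 + 448 = 680 kbps = 0.680 Mbps.
Total bitrate: 12.080 Mbps.
Per item: 12.080 Mbps × 3540 s = 42,763 Mb = 5,345 MB.
Capacity: 6 TB = 48,000,000 Mb; 1122.46 items → 1122 complete.

1122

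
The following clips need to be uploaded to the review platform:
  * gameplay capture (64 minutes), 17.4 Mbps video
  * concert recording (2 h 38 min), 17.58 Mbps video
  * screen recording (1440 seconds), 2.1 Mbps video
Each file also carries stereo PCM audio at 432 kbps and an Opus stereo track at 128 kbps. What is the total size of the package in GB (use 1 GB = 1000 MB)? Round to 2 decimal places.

Audio total: 432 + 128 = 560 kbps = 0.560 Mbps.
gameplay capture: 17.960 Mbps × 3840 s = 68966.4 Mb
concert recording: 18.140 Mbps × 9480 s = 171967.2 Mb
screen recording: 2.660 Mbps × 1440 s = 3830.4 Mb
Total: 244764.0 Mb = 30595.5 MB.
= 30.60 GB.

30.60 GB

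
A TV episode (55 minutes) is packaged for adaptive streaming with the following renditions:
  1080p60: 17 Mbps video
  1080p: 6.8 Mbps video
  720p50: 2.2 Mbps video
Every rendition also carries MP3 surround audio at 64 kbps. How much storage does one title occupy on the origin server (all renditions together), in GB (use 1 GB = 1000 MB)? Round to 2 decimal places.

10.80 GB

55 min = 3300 s
Audio: 64 kbps = 0.064 Mbps.
Sum of rendition bitrates: (17+0.064) + (6.8+0.064) + (2.2+0.064) = 26.192 Mbps.
× 3300 s = 86,434 Mb = 10,804 MB = 10.80 GB.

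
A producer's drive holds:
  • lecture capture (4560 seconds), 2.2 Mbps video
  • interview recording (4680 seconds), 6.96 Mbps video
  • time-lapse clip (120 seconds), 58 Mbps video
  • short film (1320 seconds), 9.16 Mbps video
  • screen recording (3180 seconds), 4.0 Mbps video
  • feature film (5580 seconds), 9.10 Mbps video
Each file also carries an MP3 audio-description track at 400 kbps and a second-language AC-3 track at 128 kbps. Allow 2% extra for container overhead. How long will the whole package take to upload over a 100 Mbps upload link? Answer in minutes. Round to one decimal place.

23.0 minutes

Audio total: 400 + 128 = 528 kbps = 0.528 Mbps.
lecture capture: 2.728 Mbps × 4560 s × 1.02 = 12688.5 Mb
interview recording: 7.488 Mbps × 4680 s × 1.02 = 35744.7 Mb
time-lapse clip: 58.528 Mbps × 120 s × 1.02 = 7163.8 Mb
short film: 9.688 Mbps × 1320 s × 1.02 = 13043.9 Mb
screen recording: 4.528 Mbps × 3180 s × 1.02 = 14687.0 Mb
feature film: 9.628 Mbps × 5580 s × 1.02 = 54798.7 Mb
Total: 138126.7 Mb = 17265.8 MB.
At 100 Mbps: 138126.7 / 100 = 1381 s ≈ 23 minutes.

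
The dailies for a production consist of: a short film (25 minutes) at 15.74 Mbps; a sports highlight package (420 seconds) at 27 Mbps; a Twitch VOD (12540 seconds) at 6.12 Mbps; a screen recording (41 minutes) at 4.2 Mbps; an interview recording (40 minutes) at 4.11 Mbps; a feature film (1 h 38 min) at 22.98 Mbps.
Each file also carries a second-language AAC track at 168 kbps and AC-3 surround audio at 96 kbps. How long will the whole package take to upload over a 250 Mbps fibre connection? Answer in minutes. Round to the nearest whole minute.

18 minutes

Audio total: 168 + 96 = 264 kbps = 0.264 Mbps.
short film: 16.004 Mbps × 1500 s = 24006.0 Mb
sports highlight package: 27.264 Mbps × 420 s = 11450.9 Mb
Twitch VOD: 6.384 Mbps × 12540 s = 80055.4 Mb
screen recording: 4.464 Mbps × 2460 s = 10981.4 Mb
interview recording: 4.374 Mbps × 2400 s = 10497.6 Mb
feature film: 23.244 Mbps × 5880 s = 136674.7 Mb
Total: 273666.0 Mb = 34208.2 MB.
At 250 Mbps: 273666.0 / 250 = 1095 s ≈ 18.2 minutes.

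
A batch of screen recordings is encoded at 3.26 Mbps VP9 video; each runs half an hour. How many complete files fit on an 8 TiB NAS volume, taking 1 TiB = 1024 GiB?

30 min = 1800 s
Per item: 3.260 Mbps × 1800 s = 5,868 Mb = 733.5 MB.
Capacity: 8 TiB = 70,368,744 Mb; 11991.95 items → 11991 complete.

11991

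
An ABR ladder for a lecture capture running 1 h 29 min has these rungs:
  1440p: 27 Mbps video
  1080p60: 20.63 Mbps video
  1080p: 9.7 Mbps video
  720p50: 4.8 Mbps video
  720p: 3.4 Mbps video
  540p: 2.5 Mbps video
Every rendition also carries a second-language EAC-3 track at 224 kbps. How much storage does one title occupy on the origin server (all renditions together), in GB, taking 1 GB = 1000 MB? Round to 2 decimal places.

46.31 GB

1 h 29 min = 89 min = 5340 s
Audio: 224 kbps = 0.224 Mbps.
Sum of rendition bitrates: (27+0.224) + (20.63+0.224) + (9.7+0.224) + (4.8+0.224) + (3.4+0.224) + (2.5+0.224) = 69.374 Mbps.
× 5340 s = 370,457 Mb = 46,307 MB = 46.31 GB.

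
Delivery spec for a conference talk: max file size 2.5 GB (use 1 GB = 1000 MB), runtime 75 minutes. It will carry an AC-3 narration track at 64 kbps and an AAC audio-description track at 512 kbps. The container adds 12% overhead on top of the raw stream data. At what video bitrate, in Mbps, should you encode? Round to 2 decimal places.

Budget: 2.5 GB = 20000.0 Mb.
Stream payload after overhead: 20000.0 / 1.12 = 17857.1 Mb.
75 min = 4500 s
Total bitrate budget: 17857.1 Mb / 4500 s = 3.968 Mbps.
Audio total: 64 + 512 = 576 kbps = 0.576 Mbps.
Video: 3.968 − 0.576 = 3.392 Mbps.

3.39 Mbps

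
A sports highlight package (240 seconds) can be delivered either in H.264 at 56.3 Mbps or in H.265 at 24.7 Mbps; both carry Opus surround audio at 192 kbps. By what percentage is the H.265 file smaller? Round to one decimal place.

55.9%

Audio: 192 kbps = 0.192 Mbps.
H.264: 56.492 Mbps × 240 s = 13558.1 Mb = 1.695 GB.
H.265: 24.892 Mbps × 240 s = 5974.1 Mb = 0.747 GB.
Reduction: (1 − 0.747/1.695) × 100 = 55.94%.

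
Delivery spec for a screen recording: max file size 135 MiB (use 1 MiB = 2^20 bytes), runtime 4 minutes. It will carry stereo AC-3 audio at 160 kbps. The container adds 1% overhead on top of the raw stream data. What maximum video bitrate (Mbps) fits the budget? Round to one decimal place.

4.5 Mbps

Budget: 135 MiB = 1132.5 Mb.
Stream payload after overhead: 1132.5 / 1.01 = 1121.2 Mb.
4 min = 240 s
Total bitrate budget: 1121.2 Mb / 240 s = 4.672 Mbps.
Audio: 160 kbps = 0.160 Mbps.
Video: 4.672 − 0.160 = 4.512 Mbps.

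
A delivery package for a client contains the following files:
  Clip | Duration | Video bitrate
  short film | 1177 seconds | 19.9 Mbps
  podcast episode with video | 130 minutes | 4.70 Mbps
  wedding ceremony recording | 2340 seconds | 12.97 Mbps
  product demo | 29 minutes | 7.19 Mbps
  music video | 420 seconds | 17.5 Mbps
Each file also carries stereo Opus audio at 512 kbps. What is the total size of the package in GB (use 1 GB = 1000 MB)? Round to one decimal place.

Audio: 512 kbps = 0.512 Mbps.
short film: 20.412 Mbps × 1177 s = 24024.9 Mb
podcast episode with video: 5.212 Mbps × 7800 s = 40653.6 Mb
wedding ceremony recording: 13.482 Mbps × 2340 s = 31547.9 Mb
product demo: 7.702 Mbps × 1740 s = 13401.5 Mb
music video: 18.012 Mbps × 420 s = 7565.0 Mb
Total: 117192.9 Mb = 14649.1 MB.
= 14.65 GB.

14.6 GB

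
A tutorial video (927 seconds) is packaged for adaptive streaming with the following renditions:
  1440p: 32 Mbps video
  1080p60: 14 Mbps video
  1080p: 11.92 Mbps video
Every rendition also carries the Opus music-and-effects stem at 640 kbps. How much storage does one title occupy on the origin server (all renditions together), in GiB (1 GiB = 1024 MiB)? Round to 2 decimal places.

Audio: 640 kbps = 0.640 Mbps.
Sum of rendition bitrates: (32+0.640) + (14+0.640) + (11.92+0.640) = 59.840 Mbps.
× 927 s = 55,472 Mb = 6,934 MB = 6.458 GiB.

6.46 GiB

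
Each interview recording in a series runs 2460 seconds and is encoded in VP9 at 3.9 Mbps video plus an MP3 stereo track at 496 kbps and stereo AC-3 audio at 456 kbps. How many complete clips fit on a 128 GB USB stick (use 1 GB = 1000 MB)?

85

Audio total: 496 + 456 = 952 kbps = 0.952 Mbps.
Total bitrate: 4.852 Mbps.
Per item: 4.852 Mbps × 2460 s = 11,936 Mb = 1,492 MB.
Capacity: 128 GB = 1,024,000 Mb; 85.79 items → 85 complete.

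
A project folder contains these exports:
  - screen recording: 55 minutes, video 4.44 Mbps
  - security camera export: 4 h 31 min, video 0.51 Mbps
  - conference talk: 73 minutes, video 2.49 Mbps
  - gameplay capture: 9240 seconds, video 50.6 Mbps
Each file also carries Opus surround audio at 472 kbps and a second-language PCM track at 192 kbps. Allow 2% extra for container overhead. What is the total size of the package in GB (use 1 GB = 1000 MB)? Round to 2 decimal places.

Audio total: 472 + 192 = 664 kbps = 0.664 Mbps.
screen recording: 5.104 Mbps × 3300 s × 1.02 = 17180.1 Mb
security camera export: 1.174 Mbps × 16260 s × 1.02 = 19471.0 Mb
conference talk: 3.154 Mbps × 4380 s × 1.02 = 14090.8 Mb
gameplay capture: 51.264 Mbps × 9240 s × 1.02 = 483152.9 Mb
Total: 533894.8 Mb = 66736.9 MB.
= 66.74 GB.

66.74 GB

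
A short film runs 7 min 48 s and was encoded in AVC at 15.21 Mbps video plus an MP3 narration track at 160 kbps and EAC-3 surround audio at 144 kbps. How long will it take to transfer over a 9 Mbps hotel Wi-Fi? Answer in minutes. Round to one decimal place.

7 min 48 s = 468 s
Audio total: 160 + 144 = 304 kbps = 0.304 Mbps.
Total bitrate: 15.514 Mbps.
File: 15.514 Mbps × 468 s = 7260.6 Mb.
At 9 Mbps: 7260.6 / 9 = 806.7 s ≈ 13.4 minutes.

13.4 minutes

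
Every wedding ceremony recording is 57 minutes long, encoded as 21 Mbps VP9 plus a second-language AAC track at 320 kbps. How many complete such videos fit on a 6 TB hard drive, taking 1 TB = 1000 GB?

57 min = 3420 s
Audio: 320 kbps = 0.320 Mbps.
Total bitrate: 21.320 Mbps.
Per item: 21.320 Mbps × 3420 s = 72,914 Mb = 9,114 MB.
Capacity: 6 TB = 48,000,000 Mb; 658.31 items → 658 complete.

658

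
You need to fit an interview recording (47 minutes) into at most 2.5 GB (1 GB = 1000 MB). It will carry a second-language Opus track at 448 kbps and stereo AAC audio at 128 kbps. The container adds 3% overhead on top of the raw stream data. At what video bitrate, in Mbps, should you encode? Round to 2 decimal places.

Budget: 2.5 GB = 20000.0 Mb.
Stream payload after overhead: 20000.0 / 1.03 = 19417.5 Mb.
47 min = 2820 s
Total bitrate budget: 19417.5 Mb / 2820 s = 6.886 Mbps.
Audio total: 448 + 128 = 576 kbps = 0.576 Mbps.
Video: 6.886 − 0.576 = 6.310 Mbps.

6.31 Mbps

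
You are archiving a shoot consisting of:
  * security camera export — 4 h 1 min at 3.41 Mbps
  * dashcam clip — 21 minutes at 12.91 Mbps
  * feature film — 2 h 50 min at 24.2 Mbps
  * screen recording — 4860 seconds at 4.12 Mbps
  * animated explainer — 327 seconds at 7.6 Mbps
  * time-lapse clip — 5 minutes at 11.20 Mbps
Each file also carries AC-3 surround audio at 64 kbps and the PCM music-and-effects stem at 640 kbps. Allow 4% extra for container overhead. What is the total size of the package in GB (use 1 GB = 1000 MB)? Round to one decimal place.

Audio total: 64 + 640 = 704 kbps = 0.704 Mbps.
security camera export: 4.114 Mbps × 14460 s × 1.04 = 61868.0 Mb
dashcam clip: 13.614 Mbps × 1260 s × 1.04 = 17839.8 Mb
feature film: 24.904 Mbps × 10200 s × 1.04 = 264181.6 Mb
screen recording: 4.824 Mbps × 4860 s × 1.04 = 24382.4 Mb
animated explainer: 8.304 Mbps × 327 s × 1.04 = 2824.0 Mb
time-lapse clip: 11.904 Mbps × 300 s × 1.04 = 3714.0 Mb
Total: 374809.9 Mb = 46851.2 MB.
= 46.85 GB.

46.9 GB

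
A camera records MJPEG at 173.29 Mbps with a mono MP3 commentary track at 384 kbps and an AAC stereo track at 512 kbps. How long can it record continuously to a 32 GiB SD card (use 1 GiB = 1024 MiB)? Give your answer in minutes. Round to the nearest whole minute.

Audio total: 384 + 512 = 896 kbps = 0.896 Mbps.
Total bitrate: 173.29 + 0.896 = 174.186 Mbps.
Capacity: 32 GiB = 274,878 Mb.
Recording time: 274,878 / 174.186 = 1,578 s ≈ 26.3 minutes.

26 minutes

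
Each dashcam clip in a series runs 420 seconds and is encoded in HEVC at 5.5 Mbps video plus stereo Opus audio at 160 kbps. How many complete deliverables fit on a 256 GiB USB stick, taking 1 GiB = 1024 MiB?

925

Audio: 160 kbps = 0.160 Mbps.
Total bitrate: 5.660 Mbps.
Per item: 5.660 Mbps × 420 s = 2,377 Mb = 297.1 MB.
Capacity: 256 GiB = 2,199,023 Mb; 925.05 items → 925 complete.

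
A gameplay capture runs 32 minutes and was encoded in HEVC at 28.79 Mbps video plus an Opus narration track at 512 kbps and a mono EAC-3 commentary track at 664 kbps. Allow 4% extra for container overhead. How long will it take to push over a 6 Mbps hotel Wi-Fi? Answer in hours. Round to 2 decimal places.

32 min = 1920 s
Audio total: 512 + 664 = 1176 kbps = 1.176 Mbps.
Total bitrate: 29.966 Mbps.
File: 29.966 Mbps × 1920 s = 57534.7 Mb.
With 4% container overhead: ×1.04. → 59836.1 Mb.
At 6 Mbps: 59836.1 / 6 = 9972.7 s ≈ 2.77 hours.

2.77 hours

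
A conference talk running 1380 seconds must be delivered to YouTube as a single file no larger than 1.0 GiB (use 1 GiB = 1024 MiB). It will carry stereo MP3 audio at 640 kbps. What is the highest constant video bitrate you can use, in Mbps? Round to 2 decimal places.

5.58 Mbps

Budget: 1.0 GiB = 8589.9 Mb.
Total bitrate budget: 8589.9 Mb / 1380 s = 6.225 Mbps.
Audio: 640 kbps = 0.640 Mbps.
Video: 6.225 − 0.640 = 5.585 Mbps.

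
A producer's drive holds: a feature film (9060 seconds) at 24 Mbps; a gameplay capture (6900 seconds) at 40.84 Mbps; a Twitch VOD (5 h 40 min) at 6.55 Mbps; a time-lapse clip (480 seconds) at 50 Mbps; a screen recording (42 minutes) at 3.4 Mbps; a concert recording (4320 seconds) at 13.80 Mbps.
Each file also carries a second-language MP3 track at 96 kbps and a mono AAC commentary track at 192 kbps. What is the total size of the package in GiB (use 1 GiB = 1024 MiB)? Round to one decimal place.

Audio total: 96 + 192 = 288 kbps = 0.288 Mbps.
feature film: 24.288 Mbps × 9060 s = 220049.3 Mb
gameplay capture: 41.128 Mbps × 6900 s = 283783.2 Mb
Twitch VOD: 6.838 Mbps × 20400 s = 139495.2 Mb
time-lapse clip: 50.288 Mbps × 480 s = 24138.2 Mb
screen recording: 3.688 Mbps × 2520 s = 9293.8 Mb
concert recording: 14.088 Mbps × 4320 s = 60860.2 Mb
Total: 737619.8 Mb = 92202.5 MB.
= 85.87 GiB.

85.9 GiB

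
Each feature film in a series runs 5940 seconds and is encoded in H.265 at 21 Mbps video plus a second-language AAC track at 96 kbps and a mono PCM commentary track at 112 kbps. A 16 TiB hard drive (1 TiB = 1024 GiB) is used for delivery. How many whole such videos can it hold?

Audio total: 96 + 112 = 208 kbps = 0.208 Mbps.
Total bitrate: 21.208 Mbps.
Per item: 21.208 Mbps × 5940 s = 125,976 Mb = 15,747 MB.
Capacity: 16 TiB = 140,737,488 Mb; 1117.18 items → 1117 complete.

1117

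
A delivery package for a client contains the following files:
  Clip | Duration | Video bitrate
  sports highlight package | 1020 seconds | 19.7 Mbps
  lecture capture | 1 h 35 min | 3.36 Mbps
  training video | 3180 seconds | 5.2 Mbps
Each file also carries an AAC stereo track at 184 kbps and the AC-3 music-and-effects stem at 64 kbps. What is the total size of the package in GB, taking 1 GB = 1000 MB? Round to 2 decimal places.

Audio total: 184 + 64 = 248 kbps = 0.248 Mbps.
sports highlight package: 19.948 Mbps × 1020 s = 20347.0 Mb
lecture capture: 3.608 Mbps × 5700 s = 20565.6 Mb
training video: 5.448 Mbps × 3180 s = 17324.6 Mb
Total: 58237.2 Mb = 7279.6 MB.
= 7.280 GB.

7.28 GB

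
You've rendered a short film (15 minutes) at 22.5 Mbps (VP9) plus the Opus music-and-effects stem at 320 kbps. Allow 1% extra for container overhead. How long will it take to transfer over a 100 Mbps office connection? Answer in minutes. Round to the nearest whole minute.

3 minutes

15 min = 900 s
Audio: 320 kbps = 0.320 Mbps.
Total bitrate: 22.820 Mbps.
File: 22.820 Mbps × 900 s = 20538.0 Mb.
With 1% container overhead: ×1.01. → 20743.4 Mb.
At 100 Mbps: 20743.4 / 100 = 207.4 s ≈ 3.46 minutes.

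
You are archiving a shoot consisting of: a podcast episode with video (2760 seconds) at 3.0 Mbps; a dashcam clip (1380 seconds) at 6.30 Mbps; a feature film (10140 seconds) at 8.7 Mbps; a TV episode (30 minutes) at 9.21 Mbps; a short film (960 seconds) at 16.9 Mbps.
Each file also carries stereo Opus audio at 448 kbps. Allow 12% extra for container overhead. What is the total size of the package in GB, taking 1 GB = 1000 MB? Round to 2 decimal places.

Audio: 448 kbps = 0.448 Mbps.
podcast episode with video: 3.448 Mbps × 2760 s × 1.12 = 10658.5 Mb
dashcam clip: 6.748 Mbps × 1380 s × 1.12 = 10429.7 Mb
feature film: 9.148 Mbps × 10140 s × 1.12 = 103892.0 Mb
TV episode: 9.658 Mbps × 1800 s × 1.12 = 19470.5 Mb
short film: 17.348 Mbps × 960 s × 1.12 = 18652.6 Mb
Total: 163103.3 Mb = 20387.9 MB.
= 20.39 GB.

20.39 GB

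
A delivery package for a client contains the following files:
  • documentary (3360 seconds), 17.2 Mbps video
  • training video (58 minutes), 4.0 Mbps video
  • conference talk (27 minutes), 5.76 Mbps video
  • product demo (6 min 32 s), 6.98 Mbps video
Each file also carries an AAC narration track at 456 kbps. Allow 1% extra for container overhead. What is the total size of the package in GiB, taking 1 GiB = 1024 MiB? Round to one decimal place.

Audio: 456 kbps = 0.456 Mbps.
documentary: 17.656 Mbps × 3360 s × 1.01 = 59917.4 Mb
training video: 4.456 Mbps × 3480 s × 1.01 = 15661.9 Mb
conference talk: 6.216 Mbps × 1620 s × 1.01 = 10170.6 Mb
product demo: 7.436 Mbps × 392 s × 1.01 = 2944.1 Mb
Total: 88694.0 Mb = 11086.8 MB.
= 10.33 GiB.

10.3 GiB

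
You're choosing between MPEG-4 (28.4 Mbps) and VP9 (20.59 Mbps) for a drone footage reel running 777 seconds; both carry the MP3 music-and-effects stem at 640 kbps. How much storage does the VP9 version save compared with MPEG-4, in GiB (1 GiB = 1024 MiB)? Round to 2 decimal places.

Audio: 640 kbps = 0.640 Mbps.
MPEG-4: 29.040 Mbps × 777 s = 22564.1 Mb = 2.627 GiB.
VP9: 21.230 Mbps × 777 s = 16495.7 Mb = 1.920 GiB.
Saving: 2.627 − 1.920 = 0.706 GiB.

0.71 GiB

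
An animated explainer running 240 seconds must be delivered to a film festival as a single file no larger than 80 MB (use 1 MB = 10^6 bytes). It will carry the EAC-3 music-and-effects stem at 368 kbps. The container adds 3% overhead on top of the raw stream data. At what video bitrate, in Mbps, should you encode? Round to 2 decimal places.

Budget: 80 MB = 640.0 Mb.
Stream payload after overhead: 640.0 / 1.03 = 621.4 Mb.
Total bitrate budget: 621.4 Mb / 240 s = 2.589 Mbps.
Audio: 368 kbps = 0.368 Mbps.
Video: 2.589 − 0.368 = 2.221 Mbps.

2.22 Mbps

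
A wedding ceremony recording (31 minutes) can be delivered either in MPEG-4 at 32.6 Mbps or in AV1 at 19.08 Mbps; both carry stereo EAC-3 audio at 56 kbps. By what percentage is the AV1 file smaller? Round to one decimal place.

41.4%

31 min = 1860 s
Audio: 56 kbps = 0.056 Mbps.
MPEG-4: 32.656 Mbps × 1860 s = 60740.2 Mb = 7.593 GB.
AV1: 19.136 Mbps × 1860 s = 35593.0 Mb = 4.449 GB.
Reduction: (1 − 4.449/7.593) × 100 = 41.40%.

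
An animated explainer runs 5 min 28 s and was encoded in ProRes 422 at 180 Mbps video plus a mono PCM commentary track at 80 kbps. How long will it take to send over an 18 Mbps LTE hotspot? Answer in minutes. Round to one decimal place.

54.7 minutes

5 min 28 s = 328 s
Audio: 80 kbps = 0.080 Mbps.
Total bitrate: 180.080 Mbps.
File: 180.080 Mbps × 328 s = 59066.2 Mb.
At 18 Mbps: 59066.2 / 18 = 3281.5 s ≈ 54.7 minutes.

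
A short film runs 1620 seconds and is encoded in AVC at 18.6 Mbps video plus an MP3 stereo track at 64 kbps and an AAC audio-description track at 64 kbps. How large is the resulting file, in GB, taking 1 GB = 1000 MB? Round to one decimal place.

3.8 GB

Audio total: 64 + 64 = 128 kbps = 0.128 Mbps.
Total bitrate: 18.6 + 0.128 = 18.728 Mbps.
Stream data: 18.728 Mbps × 1620 s = 30339.4 Mb.
30,339 Mb ÷ 8 = 3,792 MB → 3.792 GB.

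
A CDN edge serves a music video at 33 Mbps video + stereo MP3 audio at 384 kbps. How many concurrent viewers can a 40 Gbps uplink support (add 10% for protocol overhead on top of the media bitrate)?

Audio: 384 kbps = 0.384 Mbps.
Per-viewer media rate: 33.384 Mbps.
On the wire with 10% overhead: 36.722 Mbps.
40 Gbps = 40,000 Mbps; 40,000 / 36.722 = 1089.25 → 1089 viewers.

1089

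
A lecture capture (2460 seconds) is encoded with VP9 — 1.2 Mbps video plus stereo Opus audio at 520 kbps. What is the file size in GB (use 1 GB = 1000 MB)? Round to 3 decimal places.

Audio: 520 kbps = 0.520 Mbps.
Total bitrate: 1.2 + 0.520 = 1.720 Mbps.
Stream data: 1.720 Mbps × 2460 s = 4231.2 Mb.
4,231 Mb ÷ 8 = 528.9 MB → 0.5289 GB.

0.529 GB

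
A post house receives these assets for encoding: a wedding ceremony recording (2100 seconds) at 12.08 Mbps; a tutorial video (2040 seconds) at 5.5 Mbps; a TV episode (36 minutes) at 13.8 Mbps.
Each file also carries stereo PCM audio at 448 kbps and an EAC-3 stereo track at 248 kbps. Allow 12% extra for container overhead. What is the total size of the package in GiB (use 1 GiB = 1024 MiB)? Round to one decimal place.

9.2 GiB

Audio total: 448 + 248 = 696 kbps = 0.696 Mbps.
wedding ceremony recording: 12.776 Mbps × 2100 s × 1.12 = 30049.2 Mb
tutorial video: 6.196 Mbps × 2040 s × 1.12 = 14156.6 Mb
TV episode: 14.496 Mbps × 2160 s × 1.12 = 35068.7 Mb
Total: 79274.5 Mb = 9909.3 MB.
= 9.229 GiB.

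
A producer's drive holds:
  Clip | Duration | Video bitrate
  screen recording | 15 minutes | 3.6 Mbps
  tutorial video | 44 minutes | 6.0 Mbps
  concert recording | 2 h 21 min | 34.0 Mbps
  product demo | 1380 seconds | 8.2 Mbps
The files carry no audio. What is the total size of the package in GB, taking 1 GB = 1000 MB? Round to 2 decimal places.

screen recording: 3.600 Mbps × 900 s = 3240.0 Mb
tutorial video: 6.000 Mbps × 2640 s = 15840.0 Mb
concert recording: 34.000 Mbps × 8460 s = 287640.0 Mb
product demo: 8.200 Mbps × 1380 s = 11316.0 Mb
Total: 318036.0 Mb = 39754.5 MB.
= 39.75 GB.

39.75 GB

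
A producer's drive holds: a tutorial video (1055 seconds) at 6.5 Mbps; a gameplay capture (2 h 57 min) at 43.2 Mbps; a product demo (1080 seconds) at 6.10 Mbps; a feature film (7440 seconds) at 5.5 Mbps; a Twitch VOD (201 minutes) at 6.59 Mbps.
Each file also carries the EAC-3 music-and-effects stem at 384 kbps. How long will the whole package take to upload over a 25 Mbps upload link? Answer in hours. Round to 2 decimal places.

6.72 hours

Audio: 384 kbps = 0.384 Mbps.
tutorial video: 6.884 Mbps × 1055 s = 7262.6 Mb
gameplay capture: 43.584 Mbps × 10620 s = 462862.1 Mb
product demo: 6.484 Mbps × 1080 s = 7002.7 Mb
feature film: 5.884 Mbps × 7440 s = 43777.0 Mb
Twitch VOD: 6.974 Mbps × 12060 s = 84106.4 Mb
Total: 605010.8 Mb = 75626.4 MB.
At 25 Mbps: 605010.8 / 25 = 24200 s ≈ 6.72 hours.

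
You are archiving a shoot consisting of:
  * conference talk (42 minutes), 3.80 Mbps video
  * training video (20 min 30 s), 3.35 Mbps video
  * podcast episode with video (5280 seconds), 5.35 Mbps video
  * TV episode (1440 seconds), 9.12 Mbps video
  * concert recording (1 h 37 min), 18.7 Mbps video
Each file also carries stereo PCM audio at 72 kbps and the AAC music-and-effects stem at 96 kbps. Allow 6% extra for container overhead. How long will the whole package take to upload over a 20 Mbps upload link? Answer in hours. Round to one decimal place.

Audio total: 72 + 96 = 168 kbps = 0.168 Mbps.
conference talk: 3.968 Mbps × 2520 s × 1.06 = 10599.3 Mb
training video: 3.518 Mbps × 1230 s × 1.06 = 4586.8 Mb
podcast episode with video: 5.518 Mbps × 5280 s × 1.06 = 30883.1 Mb
TV episode: 9.288 Mbps × 1440 s × 1.06 = 14177.2 Mb
concert recording: 18.868 Mbps × 5820 s × 1.06 = 116400.5 Mb
Total: 176646.9 Mb = 22080.9 MB.
At 20 Mbps: 176646.9 / 20 = 8832 s ≈ 2.45 hours.

2.5 hours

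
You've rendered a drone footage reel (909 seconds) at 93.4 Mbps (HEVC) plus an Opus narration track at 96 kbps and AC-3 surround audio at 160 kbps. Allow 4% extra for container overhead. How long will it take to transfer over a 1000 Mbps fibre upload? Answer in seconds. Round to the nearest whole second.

89 seconds

Audio total: 96 + 160 = 256 kbps = 0.256 Mbps.
Total bitrate: 93.656 Mbps.
File: 93.656 Mbps × 909 s = 85133.3 Mb.
With 4% container overhead: ×1.04. → 88538.6 Mb.
At 1000 Mbps: 88538.6 / 1000 = 88.5 s ≈ 88.5 seconds.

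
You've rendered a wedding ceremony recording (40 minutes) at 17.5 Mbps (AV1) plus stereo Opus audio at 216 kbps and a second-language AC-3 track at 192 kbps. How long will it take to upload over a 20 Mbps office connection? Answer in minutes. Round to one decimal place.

35.8 minutes

40 min = 2400 s
Audio total: 216 + 192 = 408 kbps = 0.408 Mbps.
Total bitrate: 17.908 Mbps.
File: 17.908 Mbps × 2400 s = 42979.2 Mb.
At 20 Mbps: 42979.2 / 20 = 2149.0 s ≈ 35.8 minutes.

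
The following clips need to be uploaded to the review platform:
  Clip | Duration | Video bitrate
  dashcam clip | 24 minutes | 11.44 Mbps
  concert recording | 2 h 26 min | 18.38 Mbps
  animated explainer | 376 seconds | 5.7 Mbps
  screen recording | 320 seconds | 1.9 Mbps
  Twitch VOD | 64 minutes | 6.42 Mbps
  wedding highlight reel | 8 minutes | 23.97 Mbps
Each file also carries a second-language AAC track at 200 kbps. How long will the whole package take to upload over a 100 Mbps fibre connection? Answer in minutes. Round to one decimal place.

Audio: 200 kbps = 0.200 Mbps.
dashcam clip: 11.640 Mbps × 1440 s = 16761.6 Mb
concert recording: 18.580 Mbps × 8760 s = 162760.8 Mb
animated explainer: 5.900 Mbps × 376 s = 2218.4 Mb
screen recording: 2.100 Mbps × 320 s = 672.0 Mb
Twitch VOD: 6.620 Mbps × 3840 s = 25420.8 Mb
wedding highlight reel: 24.170 Mbps × 480 s = 11601.6 Mb
Total: 219435.2 Mb = 27429.4 MB.
At 100 Mbps: 219435.2 / 100 = 2194 s ≈ 36.6 minutes.

36.6 minutes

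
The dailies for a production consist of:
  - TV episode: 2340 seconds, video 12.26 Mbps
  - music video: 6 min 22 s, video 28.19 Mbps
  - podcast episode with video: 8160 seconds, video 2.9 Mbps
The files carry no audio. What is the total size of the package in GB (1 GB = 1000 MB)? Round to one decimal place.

7.9 GB

TV episode: 12.260 Mbps × 2340 s = 28688.4 Mb
music video: 28.190 Mbps × 382 s = 10768.6 Mb
podcast episode with video: 2.900 Mbps × 8160 s = 23664.0 Mb
Total: 63121.0 Mb = 7890.1 MB.
= 7.890 GB.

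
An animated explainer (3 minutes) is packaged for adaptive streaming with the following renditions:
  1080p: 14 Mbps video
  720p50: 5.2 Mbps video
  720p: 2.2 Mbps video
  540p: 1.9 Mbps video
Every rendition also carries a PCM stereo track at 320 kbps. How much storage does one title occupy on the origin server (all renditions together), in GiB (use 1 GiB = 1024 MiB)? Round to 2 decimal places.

3 min = 180 s
Audio: 320 kbps = 0.320 Mbps.
Sum of rendition bitrates: (14+0.320) + (5.2+0.320) + (2.2+0.320) + (1.9+0.320) = 24.580 Mbps.
× 180 s = 4,424 Mb = 553.0 MB = 0.5151 GiB.

0.52 GiB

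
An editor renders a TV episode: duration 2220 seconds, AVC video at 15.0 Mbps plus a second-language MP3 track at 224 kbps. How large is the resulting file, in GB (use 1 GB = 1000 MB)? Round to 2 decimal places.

Audio: 224 kbps = 0.224 Mbps.
Total bitrate: 15.0 + 0.224 = 15.224 Mbps.
Stream data: 15.224 Mbps × 2220 s = 33797.3 Mb.
33,797 Mb ÷ 8 = 4,225 MB → 4.225 GB.

4.22 GB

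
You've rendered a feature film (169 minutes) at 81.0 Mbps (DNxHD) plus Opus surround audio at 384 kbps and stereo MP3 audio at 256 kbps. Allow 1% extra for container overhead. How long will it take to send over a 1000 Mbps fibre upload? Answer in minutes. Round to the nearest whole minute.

169 min = 10140 s
Audio total: 384 + 256 = 640 kbps = 0.640 Mbps.
Total bitrate: 81.640 Mbps.
File: 81.640 Mbps × 10140 s = 827829.6 Mb.
With 1% container overhead: ×1.01. → 836107.9 Mb.
At 1000 Mbps: 836107.9 / 1000 = 836.1 s ≈ 13.9 minutes.

14 minutes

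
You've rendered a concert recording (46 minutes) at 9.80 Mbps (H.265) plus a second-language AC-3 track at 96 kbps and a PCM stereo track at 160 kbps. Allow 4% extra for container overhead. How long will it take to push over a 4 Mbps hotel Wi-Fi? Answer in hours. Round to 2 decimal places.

46 min = 2760 s
Audio total: 96 + 160 = 256 kbps = 0.256 Mbps.
Total bitrate: 10.056 Mbps.
File: 10.056 Mbps × 2760 s = 27754.6 Mb.
With 4% container overhead: ×1.04. → 28864.7 Mb.
At 4 Mbps: 28864.7 / 4 = 7216.2 s ≈ 2 hours.

2.00 hours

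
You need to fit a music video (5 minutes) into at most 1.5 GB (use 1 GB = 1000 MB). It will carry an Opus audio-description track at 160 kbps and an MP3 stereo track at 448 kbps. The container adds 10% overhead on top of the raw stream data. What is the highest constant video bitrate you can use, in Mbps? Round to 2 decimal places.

35.76 Mbps

Budget: 1.5 GB = 12000.0 Mb.
Stream payload after overhead: 12000.0 / 1.10 = 10909.1 Mb.
5 min = 300 s
Total bitrate budget: 10909.1 Mb / 300 s = 36.364 Mbps.
Audio total: 160 + 448 = 608 kbps = 0.608 Mbps.
Video: 36.364 − 0.608 = 35.756 Mbps.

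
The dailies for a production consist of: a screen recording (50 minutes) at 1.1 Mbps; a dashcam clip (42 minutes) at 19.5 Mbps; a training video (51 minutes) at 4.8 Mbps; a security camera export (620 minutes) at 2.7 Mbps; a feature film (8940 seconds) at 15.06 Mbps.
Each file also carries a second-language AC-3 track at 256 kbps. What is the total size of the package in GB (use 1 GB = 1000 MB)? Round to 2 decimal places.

Audio: 256 kbps = 0.256 Mbps.
screen recording: 1.356 Mbps × 3000 s = 4068.0 Mb
dashcam clip: 19.756 Mbps × 2520 s = 49785.1 Mb
training video: 5.056 Mbps × 3060 s = 15471.4 Mb
security camera export: 2.956 Mbps × 37200 s = 109963.2 Mb
feature film: 15.316 Mbps × 8940 s = 136925.0 Mb
Total: 316212.7 Mb = 39526.6 MB.
= 39.53 GB.

39.53 GB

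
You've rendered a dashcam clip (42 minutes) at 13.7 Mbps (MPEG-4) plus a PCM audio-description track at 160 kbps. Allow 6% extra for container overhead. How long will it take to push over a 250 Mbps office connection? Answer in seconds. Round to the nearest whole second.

42 min = 2520 s
Audio: 160 kbps = 0.160 Mbps.
Total bitrate: 13.860 Mbps.
File: 13.860 Mbps × 2520 s = 34927.2 Mb.
With 6% container overhead: ×1.06. → 37022.8 Mb.
At 250 Mbps: 37022.8 / 250 = 148.1 s ≈ 148 seconds.

148 seconds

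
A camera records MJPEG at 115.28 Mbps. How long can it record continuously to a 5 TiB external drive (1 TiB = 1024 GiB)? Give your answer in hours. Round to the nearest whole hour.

106 hours

Capacity: 5 TiB = 43,980,465 Mb.
Recording time: 43,980,465 / 115.280 = 381,510 s ≈ 106 hours.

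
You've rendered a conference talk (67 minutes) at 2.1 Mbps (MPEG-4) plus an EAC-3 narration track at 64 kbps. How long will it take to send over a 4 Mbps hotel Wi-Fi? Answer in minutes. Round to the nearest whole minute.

67 min = 4020 s
Audio: 64 kbps = 0.064 Mbps.
Total bitrate: 2.164 Mbps.
File: 2.164 Mbps × 4020 s = 8699.3 Mb.
At 4 Mbps: 8699.3 / 4 = 2174.8 s ≈ 36.2 minutes.

36 minutes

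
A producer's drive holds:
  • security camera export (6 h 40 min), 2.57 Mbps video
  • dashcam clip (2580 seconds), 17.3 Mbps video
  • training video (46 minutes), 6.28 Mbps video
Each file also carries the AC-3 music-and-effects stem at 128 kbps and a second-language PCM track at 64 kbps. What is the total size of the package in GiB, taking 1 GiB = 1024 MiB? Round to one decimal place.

15.1 GiB

Audio total: 128 + 64 = 192 kbps = 0.192 Mbps.
security camera export: 2.762 Mbps × 24000 s = 66288.0 Mb
dashcam clip: 17.492 Mbps × 2580 s = 45129.4 Mb
training video: 6.472 Mbps × 2760 s = 17862.7 Mb
Total: 129280.1 Mb = 16160.0 MB.
= 15.05 GiB.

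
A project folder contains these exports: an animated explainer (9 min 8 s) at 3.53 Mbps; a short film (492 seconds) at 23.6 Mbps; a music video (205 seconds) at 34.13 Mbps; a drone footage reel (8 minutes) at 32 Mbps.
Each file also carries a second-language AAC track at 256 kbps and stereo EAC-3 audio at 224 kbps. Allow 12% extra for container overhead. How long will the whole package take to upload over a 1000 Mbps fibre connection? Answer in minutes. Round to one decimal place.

0.7 minutes

Audio total: 256 + 224 = 480 kbps = 0.480 Mbps.
animated explainer: 4.010 Mbps × 548 s × 1.12 = 2461.2 Mb
short film: 24.080 Mbps × 492 s × 1.12 = 13269.0 Mb
music video: 34.610 Mbps × 205 s × 1.12 = 7946.5 Mb
drone footage reel: 32.480 Mbps × 480 s × 1.12 = 17461.2 Mb
Total: 41137.9 Mb = 5142.2 MB.
At 1000 Mbps: 41137.9 / 1000 = 41 s ≈ 0.686 minutes.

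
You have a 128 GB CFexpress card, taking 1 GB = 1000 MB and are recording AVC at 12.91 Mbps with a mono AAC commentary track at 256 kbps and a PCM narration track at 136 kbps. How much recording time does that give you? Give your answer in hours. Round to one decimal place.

Audio total: 256 + 136 = 392 kbps = 0.392 Mbps.
Total bitrate: 12.91 + 0.392 = 13.302 Mbps.
Capacity: 128 GB = 1,024,000 Mb.
Recording time: 1,024,000 / 13.302 = 76,981 s ≈ 21.4 hours.

21.4 hours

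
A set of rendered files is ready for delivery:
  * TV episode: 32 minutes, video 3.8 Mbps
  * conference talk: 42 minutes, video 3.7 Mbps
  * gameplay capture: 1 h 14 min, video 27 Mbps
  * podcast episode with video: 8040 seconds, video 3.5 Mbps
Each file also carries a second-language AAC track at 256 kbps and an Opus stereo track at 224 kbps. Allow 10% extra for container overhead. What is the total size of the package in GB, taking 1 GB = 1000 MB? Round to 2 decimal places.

23.75 GB

Audio total: 256 + 224 = 480 kbps = 0.480 Mbps.
TV episode: 4.280 Mbps × 1920 s × 1.10 = 9039.4 Mb
conference talk: 4.180 Mbps × 2520 s × 1.10 = 11587.0 Mb
gameplay capture: 27.480 Mbps × 4440 s × 1.10 = 134212.3 Mb
podcast episode with video: 3.980 Mbps × 8040 s × 1.10 = 35199.1 Mb
Total: 190037.8 Mb = 23754.7 MB.
= 23.75 GB.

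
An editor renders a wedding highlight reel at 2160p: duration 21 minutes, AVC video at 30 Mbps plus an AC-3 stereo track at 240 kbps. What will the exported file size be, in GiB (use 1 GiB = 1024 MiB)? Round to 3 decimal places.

21 min = 1260 s
Audio: 240 kbps = 0.240 Mbps.
Total bitrate: 30 + 0.240 = 30.240 Mbps.
Stream data: 30.240 Mbps × 1260 s = 38102.4 Mb.
38,102 Mb = 4,762,800,000 bytes ÷ 1,073,741,824 = 4.436 GiB.

4.436 GiB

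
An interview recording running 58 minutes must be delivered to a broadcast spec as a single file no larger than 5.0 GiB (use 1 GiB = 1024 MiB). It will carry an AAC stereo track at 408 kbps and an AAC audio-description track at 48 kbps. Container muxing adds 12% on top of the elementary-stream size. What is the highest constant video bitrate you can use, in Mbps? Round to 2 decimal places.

10.56 Mbps

Budget: 5.0 GiB = 42949.7 Mb.
Stream payload after overhead: 42949.7 / 1.12 = 38347.9 Mb.
58 min = 3480 s
Total bitrate budget: 38347.9 Mb / 3480 s = 11.020 Mbps.
Audio total: 408 + 48 = 456 kbps = 0.456 Mbps.
Video: 11.020 − 0.456 = 10.564 Mbps.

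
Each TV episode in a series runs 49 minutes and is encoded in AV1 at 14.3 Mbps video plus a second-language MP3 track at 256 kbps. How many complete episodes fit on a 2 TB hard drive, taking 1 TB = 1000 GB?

49 min = 2940 s
Audio: 256 kbps = 0.256 Mbps.
Total bitrate: 14.556 Mbps.
Per item: 14.556 Mbps × 2940 s = 42,795 Mb = 5,349 MB.
Capacity: 2 TB = 16,000,000 Mb; 373.88 items → 373 complete.

373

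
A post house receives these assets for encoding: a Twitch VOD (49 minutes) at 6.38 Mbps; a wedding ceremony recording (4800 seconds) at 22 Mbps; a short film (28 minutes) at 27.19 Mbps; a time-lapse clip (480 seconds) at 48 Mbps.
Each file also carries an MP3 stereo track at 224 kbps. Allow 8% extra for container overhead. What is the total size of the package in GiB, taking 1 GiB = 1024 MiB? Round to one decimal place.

24.6 GiB

Audio: 224 kbps = 0.224 Mbps.
Twitch VOD: 6.604 Mbps × 2940 s × 1.08 = 20969.0 Mb
wedding ceremony recording: 22.224 Mbps × 4800 s × 1.08 = 115209.2 Mb
short film: 27.414 Mbps × 1680 s × 1.08 = 49740.0 Mb
time-lapse clip: 48.224 Mbps × 480 s × 1.08 = 24999.3 Mb
Total: 210917.5 Mb = 26364.7 MB.
= 24.55 GiB.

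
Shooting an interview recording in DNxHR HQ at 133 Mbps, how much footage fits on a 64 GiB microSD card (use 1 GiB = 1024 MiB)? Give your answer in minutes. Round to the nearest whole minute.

Capacity: 64 GiB = 549,756 Mb.
Recording time: 549,756 / 133.000 = 4,134 s ≈ 68.9 minutes.

69 minutes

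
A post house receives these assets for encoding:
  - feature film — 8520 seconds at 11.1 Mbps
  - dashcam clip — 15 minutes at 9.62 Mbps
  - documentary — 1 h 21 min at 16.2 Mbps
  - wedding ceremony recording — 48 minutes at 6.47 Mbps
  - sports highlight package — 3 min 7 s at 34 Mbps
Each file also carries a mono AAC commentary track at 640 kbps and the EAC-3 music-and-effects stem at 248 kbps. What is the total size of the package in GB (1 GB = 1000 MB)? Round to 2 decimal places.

Audio total: 640 + 248 = 888 kbps = 0.888 Mbps.
feature film: 11.988 Mbps × 8520 s = 102137.8 Mb
dashcam clip: 10.508 Mbps × 900 s = 9457.2 Mb
documentary: 17.088 Mbps × 4860 s = 83047.7 Mb
wedding ceremony recording: 7.358 Mbps × 2880 s = 21191.0 Mb
sports highlight package: 34.888 Mbps × 187 s = 6524.1 Mb
Total: 222357.7 Mb = 27794.7 MB.
= 27.79 GB.

27.79 GB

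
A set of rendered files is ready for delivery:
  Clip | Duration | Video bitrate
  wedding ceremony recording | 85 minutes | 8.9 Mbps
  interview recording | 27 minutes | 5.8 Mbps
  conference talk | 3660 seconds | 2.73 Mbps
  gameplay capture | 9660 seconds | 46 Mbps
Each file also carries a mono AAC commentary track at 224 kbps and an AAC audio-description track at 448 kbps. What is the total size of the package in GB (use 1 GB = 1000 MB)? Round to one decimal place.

Audio total: 224 + 448 = 672 kbps = 0.672 Mbps.
wedding ceremony recording: 9.572 Mbps × 5100 s = 48817.2 Mb
interview recording: 6.472 Mbps × 1620 s = 10484.6 Mb
conference talk: 3.402 Mbps × 3660 s = 12451.3 Mb
gameplay capture: 46.672 Mbps × 9660 s = 450851.5 Mb
Total: 522604.7 Mb = 65325.6 MB.
= 65.33 GB.

65.3 GB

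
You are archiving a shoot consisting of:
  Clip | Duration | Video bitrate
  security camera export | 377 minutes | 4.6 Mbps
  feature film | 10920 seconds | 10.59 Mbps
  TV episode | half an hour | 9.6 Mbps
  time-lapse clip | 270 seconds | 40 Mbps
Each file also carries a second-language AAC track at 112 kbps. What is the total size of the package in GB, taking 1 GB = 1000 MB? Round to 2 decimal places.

31.47 GB

Audio: 112 kbps = 0.112 Mbps.
security camera export: 4.712 Mbps × 22620 s = 106585.4 Mb
feature film: 10.702 Mbps × 10920 s = 116865.8 Mb
TV episode: 9.712 Mbps × 1800 s = 17481.6 Mb
time-lapse clip: 40.112 Mbps × 270 s = 10830.2 Mb
Total: 251763.1 Mb = 31470.4 MB.
= 31.47 GB.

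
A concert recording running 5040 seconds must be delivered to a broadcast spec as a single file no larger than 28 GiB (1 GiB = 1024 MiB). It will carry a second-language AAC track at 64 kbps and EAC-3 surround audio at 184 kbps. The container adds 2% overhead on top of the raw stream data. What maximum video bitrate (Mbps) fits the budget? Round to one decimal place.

Budget: 28 GiB = 240518.2 Mb.
Stream payload after overhead: 240518.2 / 1.02 = 235802.1 Mb.
Total bitrate budget: 235802.1 Mb / 5040 s = 46.786 Mbps.
Audio total: 64 + 184 = 248 kbps = 0.248 Mbps.
Video: 46.786 − 0.248 = 46.538 Mbps.

46.5 Mbps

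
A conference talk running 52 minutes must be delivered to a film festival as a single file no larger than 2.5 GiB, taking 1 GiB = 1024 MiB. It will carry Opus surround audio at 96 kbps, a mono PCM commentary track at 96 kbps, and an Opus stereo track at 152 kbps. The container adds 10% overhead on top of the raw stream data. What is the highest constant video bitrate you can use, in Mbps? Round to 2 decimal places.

5.91 Mbps

Budget: 2.5 GiB = 21474.8 Mb.
Stream payload after overhead: 21474.8 / 1.10 = 19522.6 Mb.
52 min = 3120 s
Total bitrate budget: 19522.6 Mb / 3120 s = 6.257 Mbps.
Audio total: 96 + 96 + 152 = 344 kbps = 0.344 Mbps.
Video: 6.257 − 0.344 = 5.913 Mbps.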